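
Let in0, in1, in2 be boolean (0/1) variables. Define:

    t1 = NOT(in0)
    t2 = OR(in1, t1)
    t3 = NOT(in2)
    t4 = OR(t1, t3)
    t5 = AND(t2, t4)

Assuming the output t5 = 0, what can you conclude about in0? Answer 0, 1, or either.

t5 = AND(t2, t4) must be 0, so at least one of t2, t4 is 0.
Every assignment with t5 = 0 has in0 = 1; there are 3 such assignment(s).
  in0=1, in1=0, in2=0
  in0=1, in1=0, in2=1
  in0=1, in1=1, in2=1

1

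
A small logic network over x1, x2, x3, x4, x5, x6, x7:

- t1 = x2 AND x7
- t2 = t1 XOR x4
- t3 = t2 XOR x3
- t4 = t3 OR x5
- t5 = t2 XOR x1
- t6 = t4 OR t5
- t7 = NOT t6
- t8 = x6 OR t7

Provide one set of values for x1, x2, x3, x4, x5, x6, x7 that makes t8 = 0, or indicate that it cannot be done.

x1=0, x2=0, x3=1, x4=1, x5=1, x6=0, x7=1

t8 = x6 OR t7 must be 0, so both x6 = 0 and t7 = 0.
Check with x1=0, x2=0, x3=1, x4=1, x5=1, x6=0, x7=1:
t1 = x2 AND x7 = 0 AND 1 = 0
t2 = t1 XOR x4 = 0 XOR 1 = 1
t3 = t2 XOR x3 = 1 XOR 1 = 0
t4 = t3 OR x5 = 0 OR 1 = 1
t5 = t2 XOR x1 = 1 XOR 0 = 1
t6 = t4 OR t5 = 1 OR 1 = 1
t7 = NOT t6 = NOT 1 = 0
t8 = x6 OR t7 = 0 OR 0 = 0
So t8 = 0 as required.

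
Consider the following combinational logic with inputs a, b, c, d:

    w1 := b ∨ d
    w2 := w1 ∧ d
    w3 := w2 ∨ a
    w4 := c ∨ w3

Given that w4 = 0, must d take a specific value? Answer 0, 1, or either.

w4 = c ∨ w3 must be 0, so both c = 0 and w3 = 0.
Every assignment with w4 = 0 has d = 0; there are 2 such assignment(s).
  a=0, b=0, c=0, d=0
  a=0, b=1, c=0, d=0

0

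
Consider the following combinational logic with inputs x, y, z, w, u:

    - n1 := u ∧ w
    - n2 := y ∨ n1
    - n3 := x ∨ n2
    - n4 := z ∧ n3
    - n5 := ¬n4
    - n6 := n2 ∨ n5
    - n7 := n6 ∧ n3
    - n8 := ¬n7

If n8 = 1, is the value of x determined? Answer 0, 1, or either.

either

Both values of x occur among assignments with n8 = 1:
  x=0: x=0, y=0, z=0, w=0, u=0
  x=1: x=1, y=0, z=1, w=0, u=0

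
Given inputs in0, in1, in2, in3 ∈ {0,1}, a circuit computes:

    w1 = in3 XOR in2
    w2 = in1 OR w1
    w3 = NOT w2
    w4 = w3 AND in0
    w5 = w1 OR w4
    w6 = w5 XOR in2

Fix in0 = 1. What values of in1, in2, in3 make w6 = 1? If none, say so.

Check with in0 = 1 and in1=0, in2=0, in3=1:
w1 = in3 XOR in2 = 1 XOR 0 = 1
w2 = in1 OR w1 = 0 OR 1 = 1
w3 = NOT w2 = NOT 1 = 0
w4 = w3 AND in0 = 0 AND 1 = 0
w5 = w1 OR w4 = 1 OR 0 = 1
w6 = w5 XOR in2 = 1 XOR 0 = 1
So w6 = 1.

in1=0, in2=0, in3=1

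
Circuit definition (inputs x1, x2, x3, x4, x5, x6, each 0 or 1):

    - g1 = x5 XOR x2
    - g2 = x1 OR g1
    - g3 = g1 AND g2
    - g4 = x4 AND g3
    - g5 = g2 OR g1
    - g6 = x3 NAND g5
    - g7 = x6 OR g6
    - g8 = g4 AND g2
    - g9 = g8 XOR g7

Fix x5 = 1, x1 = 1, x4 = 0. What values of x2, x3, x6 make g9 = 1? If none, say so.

g9 = g8 XOR g7 must be 1, so g8 and g7 differ.
Check with x5 = 1, x1 = 1, x4 = 0 and x2=0, x3=1, x6=1:
g1 = x5 XOR x2 = 1 XOR 0 = 1
g2 = x1 OR g1 = 1 OR 1 = 1
g3 = g1 AND g2 = 1 AND 1 = 1
g4 = x4 AND g3 = 0 AND 1 = 0
g5 = g2 OR g1 = 1 OR 1 = 1
g6 = x3 NAND g5 = 1 NAND 1 = 0
g7 = x6 OR g6 = 1 OR 0 = 1
g8 = g4 AND g2 = 0 AND 1 = 0
g9 = g8 XOR g7 = 0 XOR 1 = 1
So g9 = 1.

x2=0, x3=1, x6=1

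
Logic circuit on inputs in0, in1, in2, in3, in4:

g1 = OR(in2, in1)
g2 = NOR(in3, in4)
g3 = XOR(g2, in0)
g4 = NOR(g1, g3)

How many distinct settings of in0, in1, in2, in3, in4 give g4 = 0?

g4 = NOR(g1, g3) must be 0, so at least one of g1, g3 is 1.
Enumerating the 32 input combinations, 28 give g4 = 0 and 4 give g4 = 1.

28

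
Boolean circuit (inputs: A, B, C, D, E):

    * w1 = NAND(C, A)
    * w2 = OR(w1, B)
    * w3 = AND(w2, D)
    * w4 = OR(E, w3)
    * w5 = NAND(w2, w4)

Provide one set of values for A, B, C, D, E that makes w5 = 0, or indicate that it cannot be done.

A=1 B=0 C=0 D=0 E=1

w5 = NAND(w2, w4) must be 0, so both w2 = 1 and w4 = 1.
w2 = OR(w1, B) must be 1, so at least one of w1, B is 1.
w4 = OR(E, w3) must be 1, so at least one of E, w3 is 1.
Check with A=1 B=0 C=0 D=0 E=1:
w1 = NAND(C, A) = NAND(0, 1) = 1
w2 = OR(w1, B) = OR(1, 0) = 1
w3 = AND(w2, D) = AND(1, 0) = 0
w4 = OR(E, w3) = OR(1, 0) = 1
w5 = NAND(w2, w4) = NAND(1, 1) = 0
So w5 = 0 as required.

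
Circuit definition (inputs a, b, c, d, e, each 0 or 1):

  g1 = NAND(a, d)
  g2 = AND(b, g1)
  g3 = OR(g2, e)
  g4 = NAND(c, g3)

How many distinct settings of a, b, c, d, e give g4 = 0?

g4 = NAND(c, g3) must be 0, so both c = 1 and g3 = 1.
Enumerating the 32 input combinations, 11 give g4 = 0 and 21 give g4 = 1.

11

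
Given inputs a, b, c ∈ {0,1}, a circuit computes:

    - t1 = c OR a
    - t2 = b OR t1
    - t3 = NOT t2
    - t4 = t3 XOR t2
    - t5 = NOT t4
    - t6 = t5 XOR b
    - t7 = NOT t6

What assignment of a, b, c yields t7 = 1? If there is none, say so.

t7 = NOT t6 must be 1, so t6 = 0.
Check with a=1, b=0, c=0:
t1 = c OR a = 0 OR 1 = 1
t2 = b OR t1 = 0 OR 1 = 1
t3 = NOT t2 = NOT 1 = 0
t4 = t3 XOR t2 = 0 XOR 1 = 1
t5 = NOT t4 = NOT 1 = 0
t6 = t5 XOR b = 0 XOR 0 = 0
t7 = NOT t6 = NOT 0 = 1
So t7 = 1 as required.

a=1, b=0, c=0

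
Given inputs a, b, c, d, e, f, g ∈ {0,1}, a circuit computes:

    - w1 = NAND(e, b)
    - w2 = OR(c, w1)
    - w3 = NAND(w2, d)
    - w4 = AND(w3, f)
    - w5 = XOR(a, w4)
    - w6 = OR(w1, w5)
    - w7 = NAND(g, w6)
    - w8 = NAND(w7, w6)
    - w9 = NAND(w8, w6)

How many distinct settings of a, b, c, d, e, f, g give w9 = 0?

56

w9 = NAND(w8, w6) must be 0, so both w8 = 1 and w6 = 1.
Enumerating the 128 input combinations, 56 give w9 = 0 and 72 give w9 = 1.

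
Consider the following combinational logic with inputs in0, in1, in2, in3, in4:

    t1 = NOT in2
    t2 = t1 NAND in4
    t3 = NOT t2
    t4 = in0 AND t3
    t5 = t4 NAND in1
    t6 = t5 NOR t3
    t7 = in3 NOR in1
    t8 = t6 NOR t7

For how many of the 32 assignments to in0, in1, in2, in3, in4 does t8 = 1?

24

t8 = t6 NOR t7 must be 1, so both t6 = 0 and t7 = 0.
Enumerating the 32 input combinations, 24 give t8 = 1 and 8 give t8 = 0.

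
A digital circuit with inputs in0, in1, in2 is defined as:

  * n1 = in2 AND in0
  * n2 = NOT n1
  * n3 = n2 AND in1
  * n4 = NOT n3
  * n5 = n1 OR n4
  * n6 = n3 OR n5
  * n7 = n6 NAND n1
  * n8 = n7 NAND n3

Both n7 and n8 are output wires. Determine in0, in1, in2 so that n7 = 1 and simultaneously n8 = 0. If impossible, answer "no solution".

in0=0 in1=1 in2=1

Check with in0=0 in1=1 in2=1:
n1 = in2 AND in0 = 1 AND 0 = 0
n2 = NOT n1 = NOT 0 = 1
n3 = n2 AND in1 = 1 AND 1 = 1
n4 = NOT n3 = NOT 1 = 0
n5 = n1 OR n4 = 0 OR 0 = 0
n6 = n3 OR n5 = 1 OR 0 = 1
n7 = n6 NAND n1 = 1 NAND 0 = 1
n8 = n7 NAND n3 = 1 NAND 1 = 0
So n7 = 1 and n8 = 0.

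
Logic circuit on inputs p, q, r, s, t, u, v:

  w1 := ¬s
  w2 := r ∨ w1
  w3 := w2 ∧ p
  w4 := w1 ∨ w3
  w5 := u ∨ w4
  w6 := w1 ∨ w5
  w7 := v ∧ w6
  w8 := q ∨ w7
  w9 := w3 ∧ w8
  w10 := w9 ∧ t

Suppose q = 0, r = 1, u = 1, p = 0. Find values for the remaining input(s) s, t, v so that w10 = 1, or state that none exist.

With q = 0, r = 1, u = 1, p = 0 fixed, none of the 8 settings of s, t, v give w10 = 1.
For example, with s=0, t=0, v=1:
w1 = ¬s = ¬0 = 1
w2 = r ∨ w1 = 1 ∨ 1 = 1
w3 = w2 ∧ p = 1 ∧ 0 = 0
w4 = w1 ∨ w3 = 1 ∨ 0 = 1
w5 = u ∨ w4 = 1 ∨ 1 = 1
w6 = w1 ∨ w5 = 1 ∨ 1 = 1
w7 = v ∧ w6 = 1 ∧ 1 = 1
w8 = q ∨ w7 = 0 ∨ 1 = 1
w9 = w3 ∧ w8 = 0 ∧ 1 = 0
w10 = w9 ∧ t = 0 ∧ 0 = 0
giving w10 = 0 ≠ 1.

no solution exists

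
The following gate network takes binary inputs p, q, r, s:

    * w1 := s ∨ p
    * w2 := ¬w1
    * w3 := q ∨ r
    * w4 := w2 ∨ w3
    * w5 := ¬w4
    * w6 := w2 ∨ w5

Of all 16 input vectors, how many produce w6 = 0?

9

w6 = w2 ∨ w5 must be 0, so both w2 = 0 and w5 = 0.
w2 = ¬w1 must be 0, so w1 = 1.
w5 = ¬w4 must be 0, so w4 = 1.
Enumerating the 16 input combinations, 9 give w6 = 0 and 7 give w6 = 1.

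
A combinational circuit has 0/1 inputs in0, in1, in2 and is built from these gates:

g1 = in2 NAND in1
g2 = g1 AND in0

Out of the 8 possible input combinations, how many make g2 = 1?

g2 = g1 AND in0 must be 1, so both g1 = 1 and in0 = 1.
g1 = in2 NAND in1 must be 1, so at least one of in2, in1 is 0.
Enumerating the 8 input combinations, 3 give g2 = 1 and 5 give g2 = 0.

3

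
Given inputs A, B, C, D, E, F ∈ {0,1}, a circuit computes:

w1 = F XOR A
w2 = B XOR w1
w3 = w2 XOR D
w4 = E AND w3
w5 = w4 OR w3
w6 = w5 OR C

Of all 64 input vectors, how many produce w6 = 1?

w6 = w5 OR C must be 1, so at least one of w5, C is 1.
Enumerating the 64 input combinations, 48 give w6 = 1 and 16 give w6 = 0.

48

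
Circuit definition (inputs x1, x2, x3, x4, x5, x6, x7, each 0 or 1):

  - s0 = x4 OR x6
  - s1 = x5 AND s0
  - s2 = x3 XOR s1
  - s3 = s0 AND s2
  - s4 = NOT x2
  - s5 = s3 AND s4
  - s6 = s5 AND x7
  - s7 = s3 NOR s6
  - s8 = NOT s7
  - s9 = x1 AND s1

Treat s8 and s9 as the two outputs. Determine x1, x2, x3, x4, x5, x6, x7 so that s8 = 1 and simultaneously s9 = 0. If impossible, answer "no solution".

Check with x1=1 x2=0 x3=1 x4=0 x5=0 x6=1 x7=0:
s0 = x4 OR x6 = 0 OR 1 = 1
s1 = x5 AND s0 = 0 AND 1 = 0
s2 = x3 XOR s1 = 1 XOR 0 = 1
s3 = s0 AND s2 = 1 AND 1 = 1
s4 = NOT x2 = NOT 0 = 1
s5 = s3 AND s4 = 1 AND 1 = 1
s6 = s5 AND x7 = 1 AND 0 = 0
s7 = s3 NOR s6 = 1 NOR 0 = 0
s8 = NOT s7 = NOT 0 = 1
s9 = x1 AND s1 = 1 AND 0 = 0
So s8 = 1 and s9 = 0.

x1=1 x2=0 x3=1 x4=0 x5=0 x6=1 x7=0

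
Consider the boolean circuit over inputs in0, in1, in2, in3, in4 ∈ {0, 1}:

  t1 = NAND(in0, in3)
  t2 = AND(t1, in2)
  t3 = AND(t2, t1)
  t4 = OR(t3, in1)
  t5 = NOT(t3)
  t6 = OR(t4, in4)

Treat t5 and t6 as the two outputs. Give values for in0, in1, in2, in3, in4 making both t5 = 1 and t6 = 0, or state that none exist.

in0=0 in1=0 in2=0 in3=0 in4=0

Check with in0=0 in1=0 in2=0 in3=0 in4=0:
t1 = NAND(in0, in3) = NAND(0, 0) = 1
t2 = AND(t1, in2) = AND(1, 0) = 0
t3 = AND(t2, t1) = AND(0, 1) = 0
t4 = OR(t3, in1) = OR(0, 0) = 0
t5 = NOT(t3) = NOT 0 = 1
t6 = OR(t4, in4) = OR(0, 0) = 0
So t5 = 1 and t6 = 0.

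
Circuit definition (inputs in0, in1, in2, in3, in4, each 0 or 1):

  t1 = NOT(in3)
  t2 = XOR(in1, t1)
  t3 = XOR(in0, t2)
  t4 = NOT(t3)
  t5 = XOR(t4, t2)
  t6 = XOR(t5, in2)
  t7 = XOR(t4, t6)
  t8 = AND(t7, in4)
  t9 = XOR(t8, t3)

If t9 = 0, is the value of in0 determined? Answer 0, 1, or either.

Both values of in0 occur among assignments with t9 = 0:
  in0=0: in0=0, in1=0, in2=0, in3=0, in4=1
  in0=1: in0=1, in1=0, in2=0, in3=0, in4=0

either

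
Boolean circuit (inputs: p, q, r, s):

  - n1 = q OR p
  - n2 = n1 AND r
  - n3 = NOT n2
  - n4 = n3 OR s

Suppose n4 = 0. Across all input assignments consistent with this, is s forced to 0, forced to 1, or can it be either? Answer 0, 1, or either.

n4 = n3 OR s must be 0, so both n3 = 0 and s = 0.
n3 = NOT n2 must be 0, so n2 = 1.
Every assignment with n4 = 0 has s = 0; there are 3 such assignment(s).
  p=0, q=1, r=1, s=0
  p=1, q=0, r=1, s=0
  p=1, q=1, r=1, s=0

0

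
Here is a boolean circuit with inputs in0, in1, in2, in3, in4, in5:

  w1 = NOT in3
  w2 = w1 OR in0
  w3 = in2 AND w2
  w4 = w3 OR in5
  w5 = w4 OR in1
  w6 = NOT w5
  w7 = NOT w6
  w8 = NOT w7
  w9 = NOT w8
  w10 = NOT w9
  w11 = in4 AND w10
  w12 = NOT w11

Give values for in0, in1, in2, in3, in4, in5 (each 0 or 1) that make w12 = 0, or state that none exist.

Check with in0=1, in1=0, in2=0, in3=1, in4=1, in5=0:
w1 = NOT in3 = NOT 1 = 0
w2 = w1 OR in0 = 0 OR 1 = 1
w3 = in2 AND w2 = 0 AND 1 = 0
w4 = w3 OR in5 = 0 OR 0 = 0
w5 = w4 OR in1 = 0 OR 0 = 0
w6 = NOT w5 = NOT 0 = 1
w7 = NOT w6 = NOT 1 = 0
w8 = NOT w7 = NOT 0 = 1
w9 = NOT w8 = NOT 1 = 0
w10 = NOT w9 = NOT 0 = 1
w11 = in4 AND w10 = 1 AND 1 = 1
w12 = NOT w11 = NOT 1 = 0
So w12 = 0 as required.

in0=1, in1=0, in2=0, in3=1, in4=1, in5=0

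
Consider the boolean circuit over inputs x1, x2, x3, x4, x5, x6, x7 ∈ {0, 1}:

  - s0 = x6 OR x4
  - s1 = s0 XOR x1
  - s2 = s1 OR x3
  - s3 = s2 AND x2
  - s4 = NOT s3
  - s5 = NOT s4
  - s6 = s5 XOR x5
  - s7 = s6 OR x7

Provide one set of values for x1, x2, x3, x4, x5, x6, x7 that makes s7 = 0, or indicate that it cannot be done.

x1=1 x2=1 x3=0 x4=1 x5=0 x6=0 x7=0

s7 = s6 OR x7 must be 0, so both s6 = 0 and x7 = 0.
s6 = s5 XOR x5 must be 0, so s5 and x5 are equal.
Check with x1=1 x2=1 x3=0 x4=1 x5=0 x6=0 x7=0:
s0 = x6 OR x4 = 0 OR 1 = 1
s1 = s0 XOR x1 = 1 XOR 1 = 0
s2 = s1 OR x3 = 0 OR 0 = 0
s3 = s2 AND x2 = 0 AND 1 = 0
s4 = NOT s3 = NOT 0 = 1
s5 = NOT s4 = NOT 1 = 0
s6 = s5 XOR x5 = 0 XOR 0 = 0
s7 = s6 OR x7 = 0 OR 0 = 0
So s7 = 0 as required.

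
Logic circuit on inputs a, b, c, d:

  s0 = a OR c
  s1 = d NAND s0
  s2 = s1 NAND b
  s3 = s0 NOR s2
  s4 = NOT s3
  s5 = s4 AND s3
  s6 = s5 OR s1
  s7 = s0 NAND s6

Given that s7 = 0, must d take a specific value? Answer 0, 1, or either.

0

s7 = s0 NAND s6 must be 0, so both s0 = 1 and s6 = 1.
s0 = a OR c must be 1, so at least one of a, c is 1.
Every assignment with s7 = 0 has d = 0; there are 6 such assignment(s).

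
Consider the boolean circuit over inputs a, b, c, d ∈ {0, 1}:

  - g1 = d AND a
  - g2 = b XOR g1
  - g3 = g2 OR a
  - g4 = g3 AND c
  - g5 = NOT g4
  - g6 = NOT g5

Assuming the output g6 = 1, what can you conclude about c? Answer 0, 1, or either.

1

g6 = NOT g5 must be 1, so g5 = 0.
g5 = NOT g4 must be 0, so g4 = 1.
Every assignment with g6 = 1 has c = 1; there are 6 such assignment(s).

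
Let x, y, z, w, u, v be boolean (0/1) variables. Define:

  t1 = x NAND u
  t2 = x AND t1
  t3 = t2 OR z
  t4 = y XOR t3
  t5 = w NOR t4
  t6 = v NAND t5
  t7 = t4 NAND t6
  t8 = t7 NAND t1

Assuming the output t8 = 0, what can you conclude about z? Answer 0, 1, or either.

either

Both values of z occur among assignments with t8 = 0:
  z=0: x=0, y=0, z=0, w=0, u=0, v=0
  z=1: x=0, y=1, z=1, w=0, u=0, v=0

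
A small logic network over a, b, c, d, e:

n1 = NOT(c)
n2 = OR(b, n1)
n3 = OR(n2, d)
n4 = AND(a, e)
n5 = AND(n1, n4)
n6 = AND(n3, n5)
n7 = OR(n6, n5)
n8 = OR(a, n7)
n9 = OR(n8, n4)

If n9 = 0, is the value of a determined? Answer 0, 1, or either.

n9 = OR(n8, n4) must be 0, so both n8 = 0 and n4 = 0.
n8 = OR(a, n7) must be 0, so both a = 0 and n7 = 0.
Every assignment with n9 = 0 has a = 0; there are 16 such assignment(s).

0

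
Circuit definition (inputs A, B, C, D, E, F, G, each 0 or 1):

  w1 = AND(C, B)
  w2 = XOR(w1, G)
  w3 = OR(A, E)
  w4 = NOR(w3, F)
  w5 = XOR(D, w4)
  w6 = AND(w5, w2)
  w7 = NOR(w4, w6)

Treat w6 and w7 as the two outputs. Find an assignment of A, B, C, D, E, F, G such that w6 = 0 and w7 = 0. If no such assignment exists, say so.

Check with A=0, B=1, C=0, D=0, E=0, F=0, G=0:
w1 = AND(C, B) = AND(0, 1) = 0
w2 = XOR(w1, G) = XOR(0, 0) = 0
w3 = OR(A, E) = OR(0, 0) = 0
w4 = NOR(w3, F) = NOR(0, 0) = 1
w5 = XOR(D, w4) = XOR(0, 1) = 1
w6 = AND(w5, w2) = AND(1, 0) = 0
w7 = NOR(w4, w6) = NOR(1, 0) = 0
So w6 = 0 and w7 = 0.

A=0, B=1, C=0, D=0, E=0, F=0, G=0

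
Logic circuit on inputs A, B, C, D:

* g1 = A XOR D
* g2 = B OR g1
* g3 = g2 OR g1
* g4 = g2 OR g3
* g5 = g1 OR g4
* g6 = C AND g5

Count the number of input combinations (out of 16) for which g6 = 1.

g6 = C AND g5 must be 1, so both C = 1 and g5 = 1.
g5 = g1 OR g4 must be 1, so at least one of g1, g4 is 1.
Satisfying assignments:
  A=0, B=0, C=1, D=1
  A=0, B=1, C=1, D=0
  A=0, B=1, C=1, D=1
  A=1, B=0, C=1, D=0
  A=1, B=1, C=1, D=0
  A=1, B=1, C=1, D=1

6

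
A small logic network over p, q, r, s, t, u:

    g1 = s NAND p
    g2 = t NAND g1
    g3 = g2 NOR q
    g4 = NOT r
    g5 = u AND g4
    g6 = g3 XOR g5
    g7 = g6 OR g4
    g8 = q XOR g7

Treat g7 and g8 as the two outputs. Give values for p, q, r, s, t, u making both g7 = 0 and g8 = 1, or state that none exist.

p=1, q=1, r=1, s=0, t=1, u=1

Check with p=1, q=1, r=1, s=0, t=1, u=1:
g1 = s NAND p = 0 NAND 1 = 1
g2 = t NAND g1 = 1 NAND 1 = 0
g3 = g2 NOR q = 0 NOR 1 = 0
g4 = NOT r = NOT 1 = 0
g5 = u AND g4 = 1 AND 0 = 0
g6 = g3 XOR g5 = 0 XOR 0 = 0
g7 = g6 OR g4 = 0 OR 0 = 0
g8 = q XOR g7 = 1 XOR 0 = 1
So g7 = 0 and g8 = 1.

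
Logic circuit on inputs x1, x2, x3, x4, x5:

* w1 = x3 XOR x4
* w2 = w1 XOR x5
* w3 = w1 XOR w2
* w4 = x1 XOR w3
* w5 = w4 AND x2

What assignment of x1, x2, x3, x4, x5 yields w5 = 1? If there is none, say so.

w5 = w4 AND x2 must be 1, so both w4 = 1 and x2 = 1.
w4 = x1 XOR w3 must be 1, so x1 and w3 differ.
Check with x1=1, x2=1, x3=1, x4=1, x5=0:
w1 = x3 XOR x4 = 1 XOR 1 = 0
w2 = w1 XOR x5 = 0 XOR 0 = 0
w3 = w1 XOR w2 = 0 XOR 0 = 0
w4 = x1 XOR w3 = 1 XOR 0 = 1
w5 = w4 AND x2 = 1 AND 1 = 1
So w5 = 1 as required.

x1=1, x2=1, x3=1, x4=1, x5=0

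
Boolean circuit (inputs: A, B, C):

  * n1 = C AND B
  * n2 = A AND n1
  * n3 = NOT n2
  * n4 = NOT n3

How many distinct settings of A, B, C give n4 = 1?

n4 = NOT n3 must be 1, so n3 = 0.
Enumerating the 8 input combinations, 1 give n4 = 1 and 7 give n4 = 0.

1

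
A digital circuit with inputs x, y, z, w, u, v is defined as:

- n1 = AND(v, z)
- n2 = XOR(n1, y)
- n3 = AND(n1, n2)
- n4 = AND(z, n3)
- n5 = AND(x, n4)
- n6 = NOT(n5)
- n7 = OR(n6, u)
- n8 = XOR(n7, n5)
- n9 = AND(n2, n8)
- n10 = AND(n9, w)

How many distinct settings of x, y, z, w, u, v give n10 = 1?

n10 = AND(n9, w) must be 1, so both n9 = 1 and w = 1.
n9 = AND(n2, n8) must be 1, so both n2 = 1 and n8 = 1.
Enumerating the 64 input combinations, 15 give n10 = 1 and 49 give n10 = 0.

15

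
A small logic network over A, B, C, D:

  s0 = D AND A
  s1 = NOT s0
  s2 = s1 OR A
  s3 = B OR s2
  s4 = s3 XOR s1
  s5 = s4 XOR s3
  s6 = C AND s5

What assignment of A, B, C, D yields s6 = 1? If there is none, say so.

A=0, B=0, C=1, D=0

s6 = C AND s5 must be 1, so both C = 1 and s5 = 1.
s5 = s4 XOR s3 must be 1, so s4 and s3 differ.
Check with A=0, B=0, C=1, D=0:
s0 = D AND A = 0 AND 0 = 0
s1 = NOT s0 = NOT 0 = 1
s2 = s1 OR A = 1 OR 0 = 1
s3 = B OR s2 = 0 OR 1 = 1
s4 = s3 XOR s1 = 1 XOR 1 = 0
s5 = s4 XOR s3 = 0 XOR 1 = 1
s6 = C AND s5 = 1 AND 1 = 1
So s6 = 1 as required.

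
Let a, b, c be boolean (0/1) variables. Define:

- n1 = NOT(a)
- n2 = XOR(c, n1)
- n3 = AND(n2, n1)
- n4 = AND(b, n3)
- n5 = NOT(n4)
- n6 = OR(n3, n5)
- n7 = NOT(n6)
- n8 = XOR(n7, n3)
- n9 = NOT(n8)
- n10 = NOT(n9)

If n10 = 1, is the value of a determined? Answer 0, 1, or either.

n10 = NOT(n9) must be 1, so n9 = 0.
n9 = NOT(n8) must be 0, so n8 = 1.
Every assignment with n10 = 1 has a = 0; there are 2 such assignment(s).
  a=0, b=0, c=0
  a=0, b=1, c=0

0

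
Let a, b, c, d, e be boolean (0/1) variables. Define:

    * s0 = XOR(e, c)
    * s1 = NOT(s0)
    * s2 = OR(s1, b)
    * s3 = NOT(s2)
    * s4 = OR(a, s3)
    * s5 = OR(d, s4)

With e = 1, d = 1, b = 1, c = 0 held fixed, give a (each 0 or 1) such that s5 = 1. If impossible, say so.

Check with e = 1, d = 1, b = 1, c = 0 and a=0:
s0 = XOR(e, c) = XOR(1, 0) = 1
s1 = NOT(s0) = NOT 1 = 0
s2 = OR(s1, b) = OR(0, 1) = 1
s3 = NOT(s2) = NOT 1 = 0
s4 = OR(a, s3) = OR(0, 0) = 0
s5 = OR(d, s4) = OR(1, 0) = 1
So s5 = 1.

a=0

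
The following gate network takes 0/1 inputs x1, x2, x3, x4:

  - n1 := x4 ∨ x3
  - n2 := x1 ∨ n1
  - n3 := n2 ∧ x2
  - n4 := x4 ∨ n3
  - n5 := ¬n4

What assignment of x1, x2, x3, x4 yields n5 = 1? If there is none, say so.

x1=0 x2=1 x3=0 x4=0

n5 = ¬n4 must be 1, so n4 = 0.
Check with x1=0 x2=1 x3=0 x4=0:
n1 = x4 ∨ x3 = 0 ∨ 0 = 0
n2 = x1 ∨ n1 = 0 ∨ 0 = 0
n3 = n2 ∧ x2 = 0 ∧ 1 = 0
n4 = x4 ∨ n3 = 0 ∨ 0 = 0
n5 = ¬n4 = ¬0 = 1
So n5 = 1 as required.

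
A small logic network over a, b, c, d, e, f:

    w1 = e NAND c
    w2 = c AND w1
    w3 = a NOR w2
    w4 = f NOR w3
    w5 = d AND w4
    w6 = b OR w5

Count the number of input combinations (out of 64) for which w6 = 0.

w6 = b OR w5 must be 0, so both b = 0 and w5 = 0.
Enumerating the 64 input combinations, 27 give w6 = 0 and 37 give w6 = 1.

27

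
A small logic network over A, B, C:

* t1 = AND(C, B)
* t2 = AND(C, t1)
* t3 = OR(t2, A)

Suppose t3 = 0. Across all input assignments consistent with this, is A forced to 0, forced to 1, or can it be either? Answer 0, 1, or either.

0

t3 = OR(t2, A) must be 0, so both t2 = 0 and A = 0.
t2 = AND(C, t1) must be 0, so at least one of C, t1 is 0.
Every assignment with t3 = 0 has A = 0; there are 3 such assignment(s).
  A=0, B=0, C=0
  A=0, B=0, C=1
  A=0, B=1, C=0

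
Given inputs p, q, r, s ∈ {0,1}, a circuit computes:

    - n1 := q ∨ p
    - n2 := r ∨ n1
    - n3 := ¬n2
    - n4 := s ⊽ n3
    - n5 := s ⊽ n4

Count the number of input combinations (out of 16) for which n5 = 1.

n5 = s ⊽ n4 must be 1, so both s = 0 and n4 = 0.
n4 = s ⊽ n3 must be 0, so at least one of s, n3 is 1.
Satisfying assignments:
  p=0, q=0, r=0, s=0

1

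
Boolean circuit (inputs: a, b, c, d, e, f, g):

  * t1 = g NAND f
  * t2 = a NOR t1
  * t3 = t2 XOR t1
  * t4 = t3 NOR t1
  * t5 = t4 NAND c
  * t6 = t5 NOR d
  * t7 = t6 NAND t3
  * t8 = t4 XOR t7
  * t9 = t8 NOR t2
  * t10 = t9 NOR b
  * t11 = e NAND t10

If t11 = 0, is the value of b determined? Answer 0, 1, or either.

0

t11 = e NAND t10 must be 0, so both e = 1 and t10 = 1.
t10 = t9 NOR b must be 1, so both t9 = 0 and b = 0.
t9 = t8 NOR t2 must be 0, so at least one of t8, t2 is 1.
Every assignment with t11 = 0 has b = 0; there are 28 such assignment(s).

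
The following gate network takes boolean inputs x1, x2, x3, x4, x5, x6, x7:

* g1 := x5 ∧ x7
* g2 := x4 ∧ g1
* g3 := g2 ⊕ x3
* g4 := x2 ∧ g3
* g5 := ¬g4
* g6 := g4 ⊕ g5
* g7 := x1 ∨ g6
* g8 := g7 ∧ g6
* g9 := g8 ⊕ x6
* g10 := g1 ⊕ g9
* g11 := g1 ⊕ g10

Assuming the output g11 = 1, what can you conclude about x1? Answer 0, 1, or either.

Both values of x1 occur among assignments with g11 = 1:
  x1=0: x1=0, x2=0, x3=0, x4=0, x5=0, x6=0, x7=0
  x1=1: x1=1, x2=0, x3=0, x4=0, x5=0, x6=0, x7=0

either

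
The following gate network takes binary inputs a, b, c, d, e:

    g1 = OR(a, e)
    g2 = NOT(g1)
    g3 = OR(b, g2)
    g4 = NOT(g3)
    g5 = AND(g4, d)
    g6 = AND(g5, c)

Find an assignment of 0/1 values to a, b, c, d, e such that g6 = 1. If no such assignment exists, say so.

a=1 b=0 c=1 d=1 e=1

g6 = AND(g5, c) must be 1, so both g5 = 1 and c = 1.
g5 = AND(g4, d) must be 1, so both g4 = 1 and d = 1.
Check with a=1 b=0 c=1 d=1 e=1:
g1 = OR(a, e) = OR(1, 1) = 1
g2 = NOT(g1) = NOT 1 = 0
g3 = OR(b, g2) = OR(0, 0) = 0
g4 = NOT(g3) = NOT 0 = 1
g5 = AND(g4, d) = AND(1, 1) = 1
g6 = AND(g5, c) = AND(1, 1) = 1
So g6 = 1 as required.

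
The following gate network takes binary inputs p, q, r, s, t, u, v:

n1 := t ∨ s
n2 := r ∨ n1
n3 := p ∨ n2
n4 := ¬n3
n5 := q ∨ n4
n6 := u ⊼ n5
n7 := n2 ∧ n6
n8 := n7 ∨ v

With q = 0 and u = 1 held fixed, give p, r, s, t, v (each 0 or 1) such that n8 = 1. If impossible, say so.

Check with q = 0 and u = 1 and p=1, r=1, s=1, t=0, v=1:
n1 = t ∨ s = 0 ∨ 1 = 1
n2 = r ∨ n1 = 1 ∨ 1 = 1
n3 = p ∨ n2 = 1 ∨ 1 = 1
n4 = ¬n3 = ¬1 = 0
n5 = q ∨ n4 = 0 ∨ 0 = 0
n6 = u ⊼ n5 = 1 ⊼ 0 = 1
n7 = n2 ∧ n6 = 1 ∧ 1 = 1
n8 = n7 ∨ v = 1 ∨ 1 = 1
So n8 = 1.

p=1, r=1, s=1, t=0, v=1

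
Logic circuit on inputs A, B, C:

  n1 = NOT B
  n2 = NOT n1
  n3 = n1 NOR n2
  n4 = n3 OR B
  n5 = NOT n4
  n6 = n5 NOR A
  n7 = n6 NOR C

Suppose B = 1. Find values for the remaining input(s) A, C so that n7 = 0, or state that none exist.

A=1, C=1

n7 = n6 NOR C must be 0, so at least one of n6, C is 1.
Check with B = 1 and A=1, C=1:
n1 = NOT B = NOT 1 = 0
n2 = NOT n1 = NOT 0 = 1
n3 = n1 NOR n2 = 0 NOR 1 = 0
n4 = n3 OR B = 0 OR 1 = 1
n5 = NOT n4 = NOT 1 = 0
n6 = n5 NOR A = 0 NOR 1 = 0
n7 = n6 NOR C = 0 NOR 1 = 0
So n7 = 0.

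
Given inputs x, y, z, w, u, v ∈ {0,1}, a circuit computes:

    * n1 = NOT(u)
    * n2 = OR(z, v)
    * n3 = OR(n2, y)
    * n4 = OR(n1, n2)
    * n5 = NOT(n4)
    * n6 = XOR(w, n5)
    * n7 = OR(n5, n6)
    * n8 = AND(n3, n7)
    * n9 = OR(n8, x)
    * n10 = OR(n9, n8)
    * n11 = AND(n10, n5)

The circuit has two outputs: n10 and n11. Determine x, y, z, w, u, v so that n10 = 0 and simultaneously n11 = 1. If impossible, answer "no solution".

Across all 64 input combinations, none give both n10 = 0 and n11 = 1.

no solution exists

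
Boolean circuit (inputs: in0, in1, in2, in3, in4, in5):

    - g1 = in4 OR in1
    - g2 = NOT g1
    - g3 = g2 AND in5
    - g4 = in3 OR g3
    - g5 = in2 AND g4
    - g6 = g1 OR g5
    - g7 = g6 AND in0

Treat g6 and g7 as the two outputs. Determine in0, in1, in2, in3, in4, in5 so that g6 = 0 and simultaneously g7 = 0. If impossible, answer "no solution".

Check with in0=0, in1=0, in2=0, in3=0, in4=0, in5=0:
g1 = in4 OR in1 = 0 OR 0 = 0
g2 = NOT g1 = NOT 0 = 1
g3 = g2 AND in5 = 1 AND 0 = 0
g4 = in3 OR g3 = 0 OR 0 = 0
g5 = in2 AND g4 = 0 AND 0 = 0
g6 = g1 OR g5 = 0 OR 0 = 0
g7 = g6 AND in0 = 0 AND 0 = 0
So g6 = 0 and g7 = 0.

in0=0, in1=0, in2=0, in3=0, in4=0, in5=0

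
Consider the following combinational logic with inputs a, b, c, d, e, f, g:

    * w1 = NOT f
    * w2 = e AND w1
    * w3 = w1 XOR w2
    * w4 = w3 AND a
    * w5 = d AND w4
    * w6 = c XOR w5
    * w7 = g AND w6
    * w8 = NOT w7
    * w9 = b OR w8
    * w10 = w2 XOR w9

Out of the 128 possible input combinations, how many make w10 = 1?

w10 = w2 XOR w9 must be 1, so w2 and w9 differ.
Enumerating the 128 input combinations, 88 give w10 = 1 and 40 give w10 = 0.

88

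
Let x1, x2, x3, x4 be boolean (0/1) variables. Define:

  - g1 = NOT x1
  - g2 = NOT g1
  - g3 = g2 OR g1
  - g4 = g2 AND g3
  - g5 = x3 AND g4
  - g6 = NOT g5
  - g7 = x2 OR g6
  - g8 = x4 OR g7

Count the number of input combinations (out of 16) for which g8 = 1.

15

g8 = x4 OR g7 must be 1, so at least one of x4, g7 is 1.
Enumerating the 16 input combinations, 15 give g8 = 1 and 1 give g8 = 0.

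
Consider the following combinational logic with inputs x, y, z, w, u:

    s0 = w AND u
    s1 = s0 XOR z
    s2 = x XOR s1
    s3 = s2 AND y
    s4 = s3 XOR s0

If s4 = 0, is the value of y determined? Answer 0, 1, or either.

either

Both values of y occur among assignments with s4 = 0:
  y=0: x=0, y=0, z=0, w=0, u=0
  y=1: x=0, y=1, z=0, w=0, u=0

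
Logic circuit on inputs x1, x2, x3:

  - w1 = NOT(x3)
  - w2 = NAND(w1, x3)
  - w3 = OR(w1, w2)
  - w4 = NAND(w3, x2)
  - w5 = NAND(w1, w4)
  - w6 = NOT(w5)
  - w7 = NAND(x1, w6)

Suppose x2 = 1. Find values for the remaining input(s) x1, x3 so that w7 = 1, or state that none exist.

w7 = NAND(x1, w6) must be 1, so at least one of x1, w6 is 0.
Check with x2 = 1 and x1=1, x3=0:
w1 = NOT(x3) = NOT 0 = 1
w2 = NAND(w1, x3) = NAND(1, 0) = 1
w3 = OR(w1, w2) = OR(1, 1) = 1
w4 = NAND(w3, x2) = NAND(1, 1) = 0
w5 = NAND(w1, w4) = NAND(1, 0) = 1
w6 = NOT(w5) = NOT 1 = 0
w7 = NAND(x1, w6) = NAND(1, 0) = 1
So w7 = 1.

x1=1, x3=0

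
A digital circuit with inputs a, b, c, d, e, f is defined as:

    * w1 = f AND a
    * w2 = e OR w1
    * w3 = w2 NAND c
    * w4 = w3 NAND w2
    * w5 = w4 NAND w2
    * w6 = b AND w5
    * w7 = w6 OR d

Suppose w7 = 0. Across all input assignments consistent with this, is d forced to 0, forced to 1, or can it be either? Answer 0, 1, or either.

w7 = w6 OR d must be 0, so both w6 = 0 and d = 0.
w6 = b AND w5 must be 0, so at least one of b, w5 is 0.
Every assignment with w7 = 0 has d = 0; there are 21 such assignment(s).

0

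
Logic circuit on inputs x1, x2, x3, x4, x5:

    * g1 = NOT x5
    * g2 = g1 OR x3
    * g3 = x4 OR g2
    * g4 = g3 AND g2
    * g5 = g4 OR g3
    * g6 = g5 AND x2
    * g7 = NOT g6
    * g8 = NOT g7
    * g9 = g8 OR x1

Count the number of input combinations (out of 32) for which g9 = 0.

9

g9 = g8 OR x1 must be 0, so both g8 = 0 and x1 = 0.
g8 = NOT g7 must be 0, so g7 = 1.
g7 = NOT g6 must be 1, so g6 = 0.
Enumerating the 32 input combinations, 9 give g9 = 0 and 23 give g9 = 1.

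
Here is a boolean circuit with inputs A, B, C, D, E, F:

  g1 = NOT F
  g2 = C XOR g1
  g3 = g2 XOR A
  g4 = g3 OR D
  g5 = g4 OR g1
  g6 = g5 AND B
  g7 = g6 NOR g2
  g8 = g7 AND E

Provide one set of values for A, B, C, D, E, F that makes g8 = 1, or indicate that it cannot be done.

A=0, B=0, C=1, D=0, E=1, F=0

Check with A=0, B=0, C=1, D=0, E=1, F=0:
g1 = NOT F = NOT 0 = 1
g2 = C XOR g1 = 1 XOR 1 = 0
g3 = g2 XOR A = 0 XOR 0 = 0
g4 = g3 OR D = 0 OR 0 = 0
g5 = g4 OR g1 = 0 OR 1 = 1
g6 = g5 AND B = 1 AND 0 = 0
g7 = g6 NOR g2 = 0 NOR 0 = 1
g8 = g7 AND E = 1 AND 1 = 1
So g8 = 1 as required.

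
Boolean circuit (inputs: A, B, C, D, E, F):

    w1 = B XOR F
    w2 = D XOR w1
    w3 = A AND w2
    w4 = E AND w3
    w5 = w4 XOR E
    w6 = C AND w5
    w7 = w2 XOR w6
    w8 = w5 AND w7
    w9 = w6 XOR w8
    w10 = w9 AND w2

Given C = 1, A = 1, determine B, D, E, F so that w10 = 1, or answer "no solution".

With C = 1, A = 1 fixed, none of the 16 settings of B, D, E, F give w10 = 1.
For example, with B=0, D=1, E=0, F=1:
w1 = B XOR F = 0 XOR 1 = 1
w2 = D XOR w1 = 1 XOR 1 = 0
w3 = A AND w2 = 1 AND 0 = 0
w4 = E AND w3 = 0 AND 0 = 0
w5 = w4 XOR E = 0 XOR 0 = 0
w6 = C AND w5 = 1 AND 0 = 0
w7 = w2 XOR w6 = 0 XOR 0 = 0
w8 = w5 AND w7 = 0 AND 0 = 0
w9 = w6 XOR w8 = 0 XOR 0 = 0
w10 = w9 AND w2 = 0 AND 0 = 0
giving w10 = 0 ≠ 1.

no solution exists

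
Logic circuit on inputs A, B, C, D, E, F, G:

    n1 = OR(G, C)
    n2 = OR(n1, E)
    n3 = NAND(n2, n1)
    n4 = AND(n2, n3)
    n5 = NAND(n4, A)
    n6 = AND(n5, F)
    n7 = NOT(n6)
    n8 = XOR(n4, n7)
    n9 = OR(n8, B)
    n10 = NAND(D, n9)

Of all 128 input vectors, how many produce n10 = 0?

n10 = NAND(D, n9) must be 0, so both D = 1 and n9 = 1.
Enumerating the 128 input combinations, 47 give n10 = 0 and 81 give n10 = 1.

47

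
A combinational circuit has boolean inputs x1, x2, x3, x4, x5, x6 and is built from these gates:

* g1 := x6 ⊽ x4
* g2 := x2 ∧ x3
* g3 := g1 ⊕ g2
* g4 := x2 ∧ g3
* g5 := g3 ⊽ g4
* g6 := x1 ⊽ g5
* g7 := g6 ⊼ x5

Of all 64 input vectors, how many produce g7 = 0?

6

g7 = g6 ⊼ x5 must be 0, so both g6 = 1 and x5 = 1.
g6 = x1 ⊽ g5 must be 1, so both x1 = 0 and g5 = 0.
g5 = g3 ⊽ g4 must be 0, so at least one of g3, g4 is 1.
Enumerating the 64 input combinations, 6 give g7 = 0 and 58 give g7 = 1.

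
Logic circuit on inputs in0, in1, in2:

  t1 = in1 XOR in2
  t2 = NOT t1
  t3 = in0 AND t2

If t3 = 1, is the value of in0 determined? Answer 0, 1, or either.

1

t3 = in0 AND t2 must be 1, so both in0 = 1 and t2 = 1.
Every assignment with t3 = 1 has in0 = 1; there are 2 such assignment(s).
  in0=1, in1=0, in2=0
  in0=1, in1=1, in2=1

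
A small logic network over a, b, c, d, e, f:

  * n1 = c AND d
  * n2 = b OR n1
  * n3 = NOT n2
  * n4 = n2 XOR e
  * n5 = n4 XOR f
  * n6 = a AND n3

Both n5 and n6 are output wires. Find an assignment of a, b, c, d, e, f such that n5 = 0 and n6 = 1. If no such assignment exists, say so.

a=1, b=0, c=0, d=0, e=0, f=0

Check with a=1, b=0, c=0, d=0, e=0, f=0:
n1 = c AND d = 0 AND 0 = 0
n2 = b OR n1 = 0 OR 0 = 0
n3 = NOT n2 = NOT 0 = 1
n4 = n2 XOR e = 0 XOR 0 = 0
n5 = n4 XOR f = 0 XOR 0 = 0
n6 = a AND n3 = 1 AND 1 = 1
So n5 = 0 and n6 = 1.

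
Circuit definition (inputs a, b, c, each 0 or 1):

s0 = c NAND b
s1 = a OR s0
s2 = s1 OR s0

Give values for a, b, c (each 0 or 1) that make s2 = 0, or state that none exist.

a=0, b=1, c=1

s2 = s1 OR s0 must be 0, so both s1 = 0 and s0 = 0.
Check with a=0, b=1, c=1:
s0 = c NAND b = 1 NAND 1 = 0
s1 = a OR s0 = 0 OR 0 = 0
s2 = s1 OR s0 = 0 OR 0 = 0
So s2 = 0 as required.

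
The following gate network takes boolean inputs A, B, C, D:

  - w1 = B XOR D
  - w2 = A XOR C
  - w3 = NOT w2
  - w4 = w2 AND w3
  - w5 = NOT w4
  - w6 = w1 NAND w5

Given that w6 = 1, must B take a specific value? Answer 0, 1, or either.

either

Both values of B occur among assignments with w6 = 1:
  B=0: A=0, B=0, C=0, D=0
  B=1: A=0, B=1, C=0, D=1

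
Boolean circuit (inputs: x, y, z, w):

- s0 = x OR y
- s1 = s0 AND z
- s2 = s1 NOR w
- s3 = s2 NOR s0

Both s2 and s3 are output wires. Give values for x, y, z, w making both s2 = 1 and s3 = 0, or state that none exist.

x=1, y=1, z=0, w=0

Check with x=1, y=1, z=0, w=0:
s0 = x OR y = 1 OR 1 = 1
s1 = s0 AND z = 1 AND 0 = 0
s2 = s1 NOR w = 0 NOR 0 = 1
s3 = s2 NOR s0 = 1 NOR 1 = 0
So s2 = 1 and s3 = 0.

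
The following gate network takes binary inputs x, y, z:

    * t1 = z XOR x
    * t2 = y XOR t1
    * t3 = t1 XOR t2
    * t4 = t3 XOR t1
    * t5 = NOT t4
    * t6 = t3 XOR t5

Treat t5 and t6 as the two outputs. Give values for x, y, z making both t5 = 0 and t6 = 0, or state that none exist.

x=0, y=0, z=1

Check with x=0, y=0, z=1:
t1 = z XOR x = 1 XOR 0 = 1
t2 = y XOR t1 = 0 XOR 1 = 1
t3 = t1 XOR t2 = 1 XOR 1 = 0
t4 = t3 XOR t1 = 0 XOR 1 = 1
t5 = NOT t4 = NOT 1 = 0
t6 = t3 XOR t5 = 0 XOR 0 = 0
So t5 = 0 and t6 = 0.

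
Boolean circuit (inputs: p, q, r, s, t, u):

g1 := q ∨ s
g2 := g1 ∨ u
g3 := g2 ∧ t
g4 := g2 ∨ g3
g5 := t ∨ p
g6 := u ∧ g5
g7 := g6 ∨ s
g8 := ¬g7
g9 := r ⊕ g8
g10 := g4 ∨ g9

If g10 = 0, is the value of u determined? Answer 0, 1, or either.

0

g10 = g4 ∨ g9 must be 0, so both g4 = 0 and g9 = 0.
Every assignment with g10 = 0 has u = 0; there are 4 such assignment(s).
  p=0, q=0, r=1, s=0, t=0, u=0
  p=0, q=0, r=1, s=0, t=1, u=0
  p=1, q=0, r=1, s=0, t=0, u=0
  p=1, q=0, r=1, s=0, t=1, u=0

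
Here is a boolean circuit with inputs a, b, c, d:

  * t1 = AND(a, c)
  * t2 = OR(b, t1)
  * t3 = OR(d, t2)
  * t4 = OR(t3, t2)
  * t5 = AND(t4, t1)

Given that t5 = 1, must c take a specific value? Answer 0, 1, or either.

t5 = AND(t4, t1) must be 1, so both t4 = 1 and t1 = 1.
Every assignment with t5 = 1 has c = 1; there are 4 such assignment(s).
  a=1, b=0, c=1, d=0
  a=1, b=0, c=1, d=1
  a=1, b=1, c=1, d=0
  a=1, b=1, c=1, d=1

1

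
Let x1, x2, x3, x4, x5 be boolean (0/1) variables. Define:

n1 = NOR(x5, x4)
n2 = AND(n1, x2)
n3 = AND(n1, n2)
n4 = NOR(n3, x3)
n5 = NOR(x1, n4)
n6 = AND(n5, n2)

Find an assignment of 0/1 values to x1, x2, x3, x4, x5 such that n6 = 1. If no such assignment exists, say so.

n6 = AND(n5, n2) must be 1, so both n5 = 1 and n2 = 1.
Check with x1=0, x2=1, x3=0, x4=0, x5=0:
n1 = NOR(x5, x4) = NOR(0, 0) = 1
n2 = AND(n1, x2) = AND(1, 1) = 1
n3 = AND(n1, n2) = AND(1, 1) = 1
n4 = NOR(n3, x3) = NOR(1, 0) = 0
n5 = NOR(x1, n4) = NOR(0, 0) = 1
n6 = AND(n5, n2) = AND(1, 1) = 1
So n6 = 1 as required.

x1=0, x2=1, x3=0, x4=0, x5=0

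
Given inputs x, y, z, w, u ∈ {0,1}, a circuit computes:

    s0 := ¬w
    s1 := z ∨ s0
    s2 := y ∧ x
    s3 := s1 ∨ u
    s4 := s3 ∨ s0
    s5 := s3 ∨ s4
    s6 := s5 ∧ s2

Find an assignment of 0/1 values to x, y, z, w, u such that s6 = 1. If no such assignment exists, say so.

s6 = s5 ∧ s2 must be 1, so both s5 = 1 and s2 = 1.
s5 = s3 ∨ s4 must be 1, so at least one of s3, s4 is 1.
s2 = y ∧ x must be 1, so both y = 1 and x = 1.
Check with x=1, y=1, z=0, w=1, u=1:
s0 = ¬w = ¬1 = 0
s1 = z ∨ s0 = 0 ∨ 0 = 0
s2 = y ∧ x = 1 ∧ 1 = 1
s3 = s1 ∨ u = 0 ∨ 1 = 1
s4 = s3 ∨ s0 = 1 ∨ 0 = 1
s5 = s3 ∨ s4 = 1 ∨ 1 = 1
s6 = s5 ∧ s2 = 1 ∧ 1 = 1
So s6 = 1 as required.

x=1, y=1, z=0, w=1, u=1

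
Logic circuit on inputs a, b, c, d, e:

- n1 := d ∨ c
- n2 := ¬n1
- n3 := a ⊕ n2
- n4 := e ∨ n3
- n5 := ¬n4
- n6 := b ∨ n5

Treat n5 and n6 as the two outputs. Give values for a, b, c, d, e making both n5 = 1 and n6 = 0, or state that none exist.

no solution exists

Across all 32 input combinations, none give both n5 = 1 and n6 = 0.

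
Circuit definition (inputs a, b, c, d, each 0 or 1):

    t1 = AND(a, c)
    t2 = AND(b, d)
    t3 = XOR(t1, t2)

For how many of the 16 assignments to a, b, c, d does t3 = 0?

t3 = XOR(t1, t2) must be 0, so t1 and t2 are equal.
Enumerating the 16 input combinations, 10 give t3 = 0 and 6 give t3 = 1.

10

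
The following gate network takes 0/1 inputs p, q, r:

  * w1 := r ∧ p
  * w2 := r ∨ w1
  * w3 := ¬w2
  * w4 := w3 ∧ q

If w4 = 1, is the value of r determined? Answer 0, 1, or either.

0

w4 = w3 ∧ q must be 1, so both w3 = 1 and q = 1.
Every assignment with w4 = 1 has r = 0; there are 2 such assignment(s).
  p=0, q=1, r=0
  p=1, q=1, r=0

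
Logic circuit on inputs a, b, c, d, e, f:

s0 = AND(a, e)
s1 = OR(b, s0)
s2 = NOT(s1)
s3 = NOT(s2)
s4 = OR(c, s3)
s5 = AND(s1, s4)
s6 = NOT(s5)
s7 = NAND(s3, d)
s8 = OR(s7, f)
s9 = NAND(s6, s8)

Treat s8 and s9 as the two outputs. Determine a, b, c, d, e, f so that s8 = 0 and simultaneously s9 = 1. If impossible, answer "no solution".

Check with a=1, b=0, c=1, d=1, e=1, f=0:
s0 = AND(a, e) = AND(1, 1) = 1
s1 = OR(b, s0) = OR(0, 1) = 1
s2 = NOT(s1) = NOT 1 = 0
s3 = NOT(s2) = NOT 0 = 1
s4 = OR(c, s3) = OR(1, 1) = 1
s5 = AND(s1, s4) = AND(1, 1) = 1
s6 = NOT(s5) = NOT 1 = 0
s7 = NAND(s3, d) = NAND(1, 1) = 0
s8 = OR(s7, f) = OR(0, 0) = 0
s9 = NAND(s6, s8) = NAND(0, 0) = 1
So s8 = 0 and s9 = 1.

a=1, b=0, c=1, d=1, e=1, f=0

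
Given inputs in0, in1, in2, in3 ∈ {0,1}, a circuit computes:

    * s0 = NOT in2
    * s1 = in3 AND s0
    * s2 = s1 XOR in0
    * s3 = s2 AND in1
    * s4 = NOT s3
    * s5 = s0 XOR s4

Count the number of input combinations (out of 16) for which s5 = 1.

8

s5 = s0 XOR s4 must be 1, so s0 and s4 differ.
Enumerating the 16 input combinations, 8 give s5 = 1 and 8 give s5 = 0.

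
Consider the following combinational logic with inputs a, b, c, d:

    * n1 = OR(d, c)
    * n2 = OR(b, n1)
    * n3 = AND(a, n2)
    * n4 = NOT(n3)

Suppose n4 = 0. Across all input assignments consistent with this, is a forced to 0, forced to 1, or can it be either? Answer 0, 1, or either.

1

n4 = NOT(n3) must be 0, so n3 = 1.
n3 = AND(a, n2) must be 1, so both a = 1 and n2 = 1.
n2 = OR(b, n1) must be 1, so at least one of b, n1 is 1.
Every assignment with n4 = 0 has a = 1; there are 7 such assignment(s).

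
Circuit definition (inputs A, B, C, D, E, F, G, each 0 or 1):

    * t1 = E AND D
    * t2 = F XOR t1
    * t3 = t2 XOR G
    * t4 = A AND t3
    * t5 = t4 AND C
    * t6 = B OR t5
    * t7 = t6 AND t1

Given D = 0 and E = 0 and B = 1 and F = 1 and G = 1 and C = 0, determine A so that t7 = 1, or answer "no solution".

no solution exists

With D = 0 and E = 0 and B = 1 and F = 1 and G = 1 and C = 0 fixed, none of the 2 settings of A give t7 = 1.
For example, with A=0:
t1 = E AND D = 0 AND 0 = 0
t2 = F XOR t1 = 1 XOR 0 = 1
t3 = t2 XOR G = 1 XOR 1 = 0
t4 = A AND t3 = 0 AND 0 = 0
t5 = t4 AND C = 0 AND 0 = 0
t6 = B OR t5 = 1 OR 0 = 1
t7 = t6 AND t1 = 1 AND 0 = 0
giving t7 = 0 ≠ 1.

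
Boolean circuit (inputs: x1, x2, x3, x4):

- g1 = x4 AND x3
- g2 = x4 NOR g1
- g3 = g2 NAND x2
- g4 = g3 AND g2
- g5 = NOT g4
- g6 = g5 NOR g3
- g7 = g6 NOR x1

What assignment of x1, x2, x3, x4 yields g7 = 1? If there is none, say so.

x1=0 x2=0 x3=1 x4=1

g7 = g6 NOR x1 must be 1, so both g6 = 0 and x1 = 0.
g6 = g5 NOR g3 must be 0, so at least one of g5, g3 is 1.
Check with x1=0 x2=0 x3=1 x4=1:
g1 = x4 AND x3 = 1 AND 1 = 1
g2 = x4 NOR g1 = 1 NOR 1 = 0
g3 = g2 NAND x2 = 0 NAND 0 = 1
g4 = g3 AND g2 = 1 AND 0 = 0
g5 = NOT g4 = NOT 0 = 1
g6 = g5 NOR g3 = 1 NOR 1 = 0
g7 = g6 NOR x1 = 0 NOR 0 = 1
So g7 = 1 as required.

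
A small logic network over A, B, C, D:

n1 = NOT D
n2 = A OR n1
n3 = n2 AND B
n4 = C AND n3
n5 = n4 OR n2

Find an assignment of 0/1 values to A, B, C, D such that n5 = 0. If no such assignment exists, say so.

n5 = n4 OR n2 must be 0, so both n4 = 0 and n2 = 0.
n4 = C AND n3 must be 0, so at least one of C, n3 is 0.
n2 = A OR n1 must be 0, so both A = 0 and n1 = 0.
Check with A=0 B=0 C=1 D=1:
n1 = NOT D = NOT 1 = 0
n2 = A OR n1 = 0 OR 0 = 0
n3 = n2 AND B = 0 AND 0 = 0
n4 = C AND n3 = 1 AND 0 = 0
n5 = n4 OR n2 = 0 OR 0 = 0
So n5 = 0 as required.

A=0 B=0 C=1 D=1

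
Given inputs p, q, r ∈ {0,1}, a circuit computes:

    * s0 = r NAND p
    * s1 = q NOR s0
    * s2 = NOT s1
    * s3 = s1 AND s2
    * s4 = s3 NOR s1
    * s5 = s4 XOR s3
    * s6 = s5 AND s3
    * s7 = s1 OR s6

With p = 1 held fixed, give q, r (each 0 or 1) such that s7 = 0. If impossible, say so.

s7 = s1 OR s6 must be 0, so both s1 = 0 and s6 = 0.
s1 = q NOR s0 must be 0, so at least one of q, s0 is 1.
Check with p = 1 and q=1, r=0:
s0 = r NAND p = 0 NAND 1 = 1
s1 = q NOR s0 = 1 NOR 1 = 0
s2 = NOT s1 = NOT 0 = 1
s3 = s1 AND s2 = 0 AND 1 = 0
s4 = s3 NOR s1 = 0 NOR 0 = 1
s5 = s4 XOR s3 = 1 XOR 0 = 1
s6 = s5 AND s3 = 1 AND 0 = 0
s7 = s1 OR s6 = 0 OR 0 = 0
So s7 = 0.

q=1 r=0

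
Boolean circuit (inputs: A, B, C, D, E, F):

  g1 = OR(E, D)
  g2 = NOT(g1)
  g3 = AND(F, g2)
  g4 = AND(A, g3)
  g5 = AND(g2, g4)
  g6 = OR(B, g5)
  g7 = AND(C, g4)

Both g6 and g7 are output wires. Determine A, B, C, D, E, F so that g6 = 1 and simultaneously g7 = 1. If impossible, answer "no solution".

Check with A=1 B=1 C=1 D=0 E=0 F=1:
g1 = OR(E, D) = OR(0, 0) = 0
g2 = NOT(g1) = NOT 0 = 1
g3 = AND(F, g2) = AND(1, 1) = 1
g4 = AND(A, g3) = AND(1, 1) = 1
g5 = AND(g2, g4) = AND(1, 1) = 1
g6 = OR(B, g5) = OR(1, 1) = 1
g7 = AND(C, g4) = AND(1, 1) = 1
So g6 = 1 and g7 = 1.

A=1 B=1 C=1 D=0 E=0 F=1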